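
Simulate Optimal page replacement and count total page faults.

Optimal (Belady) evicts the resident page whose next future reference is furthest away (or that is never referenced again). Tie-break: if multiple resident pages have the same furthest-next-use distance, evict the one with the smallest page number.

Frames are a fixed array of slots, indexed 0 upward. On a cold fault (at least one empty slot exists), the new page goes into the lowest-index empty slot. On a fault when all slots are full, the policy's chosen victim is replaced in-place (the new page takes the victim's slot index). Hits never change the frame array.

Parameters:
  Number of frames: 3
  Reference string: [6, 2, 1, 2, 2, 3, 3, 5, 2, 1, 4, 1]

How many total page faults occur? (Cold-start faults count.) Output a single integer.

Answer: 6

Derivation:
Step 0: ref 6 → FAULT, frames=[6,-,-]
Step 1: ref 2 → FAULT, frames=[6,2,-]
Step 2: ref 1 → FAULT, frames=[6,2,1]
Step 3: ref 2 → HIT, frames=[6,2,1]
Step 4: ref 2 → HIT, frames=[6,2,1]
Step 5: ref 3 → FAULT (evict 6), frames=[3,2,1]
Step 6: ref 3 → HIT, frames=[3,2,1]
Step 7: ref 5 → FAULT (evict 3), frames=[5,2,1]
Step 8: ref 2 → HIT, frames=[5,2,1]
Step 9: ref 1 → HIT, frames=[5,2,1]
Step 10: ref 4 → FAULT (evict 2), frames=[5,4,1]
Step 11: ref 1 → HIT, frames=[5,4,1]
Total faults: 6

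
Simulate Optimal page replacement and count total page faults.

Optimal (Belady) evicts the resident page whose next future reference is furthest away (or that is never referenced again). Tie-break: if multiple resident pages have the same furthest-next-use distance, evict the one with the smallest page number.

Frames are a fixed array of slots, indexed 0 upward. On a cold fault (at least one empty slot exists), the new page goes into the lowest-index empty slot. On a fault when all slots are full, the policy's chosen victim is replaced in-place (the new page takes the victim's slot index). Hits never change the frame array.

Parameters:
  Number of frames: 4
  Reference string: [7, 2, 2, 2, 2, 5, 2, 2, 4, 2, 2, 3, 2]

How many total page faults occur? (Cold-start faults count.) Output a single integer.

Answer: 5

Derivation:
Step 0: ref 7 → FAULT, frames=[7,-,-,-]
Step 1: ref 2 → FAULT, frames=[7,2,-,-]
Step 2: ref 2 → HIT, frames=[7,2,-,-]
Step 3: ref 2 → HIT, frames=[7,2,-,-]
Step 4: ref 2 → HIT, frames=[7,2,-,-]
Step 5: ref 5 → FAULT, frames=[7,2,5,-]
Step 6: ref 2 → HIT, frames=[7,2,5,-]
Step 7: ref 2 → HIT, frames=[7,2,5,-]
Step 8: ref 4 → FAULT, frames=[7,2,5,4]
Step 9: ref 2 → HIT, frames=[7,2,5,4]
Step 10: ref 2 → HIT, frames=[7,2,5,4]
Step 11: ref 3 → FAULT (evict 4), frames=[7,2,5,3]
Step 12: ref 2 → HIT, frames=[7,2,5,3]
Total faults: 5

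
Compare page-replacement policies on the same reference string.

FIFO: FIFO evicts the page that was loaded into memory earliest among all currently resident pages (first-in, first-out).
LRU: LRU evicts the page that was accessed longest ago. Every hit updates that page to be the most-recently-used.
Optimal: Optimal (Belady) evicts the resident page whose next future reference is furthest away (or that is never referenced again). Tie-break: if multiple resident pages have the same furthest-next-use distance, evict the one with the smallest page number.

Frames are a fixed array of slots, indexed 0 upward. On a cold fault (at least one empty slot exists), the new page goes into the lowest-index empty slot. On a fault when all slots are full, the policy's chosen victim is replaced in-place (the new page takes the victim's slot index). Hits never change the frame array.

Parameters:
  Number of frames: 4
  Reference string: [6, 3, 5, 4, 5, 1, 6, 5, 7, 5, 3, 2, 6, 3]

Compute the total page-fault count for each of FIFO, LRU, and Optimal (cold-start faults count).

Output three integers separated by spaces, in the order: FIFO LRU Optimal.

Answer: 11 10 7

Derivation:
--- FIFO ---
  step 0: ref 6 -> FAULT, frames=[6,-,-,-] (faults so far: 1)
  step 1: ref 3 -> FAULT, frames=[6,3,-,-] (faults so far: 2)
  step 2: ref 5 -> FAULT, frames=[6,3,5,-] (faults so far: 3)
  step 3: ref 4 -> FAULT, frames=[6,3,5,4] (faults so far: 4)
  step 4: ref 5 -> HIT, frames=[6,3,5,4] (faults so far: 4)
  step 5: ref 1 -> FAULT, evict 6, frames=[1,3,5,4] (faults so far: 5)
  step 6: ref 6 -> FAULT, evict 3, frames=[1,6,5,4] (faults so far: 6)
  step 7: ref 5 -> HIT, frames=[1,6,5,4] (faults so far: 6)
  step 8: ref 7 -> FAULT, evict 5, frames=[1,6,7,4] (faults so far: 7)
  step 9: ref 5 -> FAULT, evict 4, frames=[1,6,7,5] (faults so far: 8)
  step 10: ref 3 -> FAULT, evict 1, frames=[3,6,7,5] (faults so far: 9)
  step 11: ref 2 -> FAULT, evict 6, frames=[3,2,7,5] (faults so far: 10)
  step 12: ref 6 -> FAULT, evict 7, frames=[3,2,6,5] (faults so far: 11)
  step 13: ref 3 -> HIT, frames=[3,2,6,5] (faults so far: 11)
  FIFO total faults: 11
--- LRU ---
  step 0: ref 6 -> FAULT, frames=[6,-,-,-] (faults so far: 1)
  step 1: ref 3 -> FAULT, frames=[6,3,-,-] (faults so far: 2)
  step 2: ref 5 -> FAULT, frames=[6,3,5,-] (faults so far: 3)
  step 3: ref 4 -> FAULT, frames=[6,3,5,4] (faults so far: 4)
  step 4: ref 5 -> HIT, frames=[6,3,5,4] (faults so far: 4)
  step 5: ref 1 -> FAULT, evict 6, frames=[1,3,5,4] (faults so far: 5)
  step 6: ref 6 -> FAULT, evict 3, frames=[1,6,5,4] (faults so far: 6)
  step 7: ref 5 -> HIT, frames=[1,6,5,4] (faults so far: 6)
  step 8: ref 7 -> FAULT, evict 4, frames=[1,6,5,7] (faults so far: 7)
  step 9: ref 5 -> HIT, frames=[1,6,5,7] (faults so far: 7)
  step 10: ref 3 -> FAULT, evict 1, frames=[3,6,5,7] (faults so far: 8)
  step 11: ref 2 -> FAULT, evict 6, frames=[3,2,5,7] (faults so far: 9)
  step 12: ref 6 -> FAULT, evict 7, frames=[3,2,5,6] (faults so far: 10)
  step 13: ref 3 -> HIT, frames=[3,2,5,6] (faults so far: 10)
  LRU total faults: 10
--- Optimal ---
  step 0: ref 6 -> FAULT, frames=[6,-,-,-] (faults so far: 1)
  step 1: ref 3 -> FAULT, frames=[6,3,-,-] (faults so far: 2)
  step 2: ref 5 -> FAULT, frames=[6,3,5,-] (faults so far: 3)
  step 3: ref 4 -> FAULT, frames=[6,3,5,4] (faults so far: 4)
  step 4: ref 5 -> HIT, frames=[6,3,5,4] (faults so far: 4)
  step 5: ref 1 -> FAULT, evict 4, frames=[6,3,5,1] (faults so far: 5)
  step 6: ref 6 -> HIT, frames=[6,3,5,1] (faults so far: 5)
  step 7: ref 5 -> HIT, frames=[6,3,5,1] (faults so far: 5)
  step 8: ref 7 -> FAULT, evict 1, frames=[6,3,5,7] (faults so far: 6)
  step 9: ref 5 -> HIT, frames=[6,3,5,7] (faults so far: 6)
  step 10: ref 3 -> HIT, frames=[6,3,5,7] (faults so far: 6)
  step 11: ref 2 -> FAULT, evict 5, frames=[6,3,2,7] (faults so far: 7)
  step 12: ref 6 -> HIT, frames=[6,3,2,7] (faults so far: 7)
  step 13: ref 3 -> HIT, frames=[6,3,2,7] (faults so far: 7)
  Optimal total faults: 7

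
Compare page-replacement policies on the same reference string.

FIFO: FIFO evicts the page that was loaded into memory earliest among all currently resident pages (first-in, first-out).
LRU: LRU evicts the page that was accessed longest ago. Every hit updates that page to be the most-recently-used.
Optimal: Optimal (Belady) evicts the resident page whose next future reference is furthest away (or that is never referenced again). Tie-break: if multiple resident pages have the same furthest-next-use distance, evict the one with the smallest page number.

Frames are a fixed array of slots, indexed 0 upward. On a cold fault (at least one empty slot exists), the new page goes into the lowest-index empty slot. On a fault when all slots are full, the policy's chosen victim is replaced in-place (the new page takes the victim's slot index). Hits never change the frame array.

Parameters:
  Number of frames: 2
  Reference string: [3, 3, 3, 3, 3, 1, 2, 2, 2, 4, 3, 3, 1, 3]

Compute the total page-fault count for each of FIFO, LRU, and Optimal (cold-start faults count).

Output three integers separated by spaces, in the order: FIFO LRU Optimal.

--- FIFO ---
  step 0: ref 3 -> FAULT, frames=[3,-] (faults so far: 1)
  step 1: ref 3 -> HIT, frames=[3,-] (faults so far: 1)
  step 2: ref 3 -> HIT, frames=[3,-] (faults so far: 1)
  step 3: ref 3 -> HIT, frames=[3,-] (faults so far: 1)
  step 4: ref 3 -> HIT, frames=[3,-] (faults so far: 1)
  step 5: ref 1 -> FAULT, frames=[3,1] (faults so far: 2)
  step 6: ref 2 -> FAULT, evict 3, frames=[2,1] (faults so far: 3)
  step 7: ref 2 -> HIT, frames=[2,1] (faults so far: 3)
  step 8: ref 2 -> HIT, frames=[2,1] (faults so far: 3)
  step 9: ref 4 -> FAULT, evict 1, frames=[2,4] (faults so far: 4)
  step 10: ref 3 -> FAULT, evict 2, frames=[3,4] (faults so far: 5)
  step 11: ref 3 -> HIT, frames=[3,4] (faults so far: 5)
  step 12: ref 1 -> FAULT, evict 4, frames=[3,1] (faults so far: 6)
  step 13: ref 3 -> HIT, frames=[3,1] (faults so far: 6)
  FIFO total faults: 6
--- LRU ---
  step 0: ref 3 -> FAULT, frames=[3,-] (faults so far: 1)
  step 1: ref 3 -> HIT, frames=[3,-] (faults so far: 1)
  step 2: ref 3 -> HIT, frames=[3,-] (faults so far: 1)
  step 3: ref 3 -> HIT, frames=[3,-] (faults so far: 1)
  step 4: ref 3 -> HIT, frames=[3,-] (faults so far: 1)
  step 5: ref 1 -> FAULT, frames=[3,1] (faults so far: 2)
  step 6: ref 2 -> FAULT, evict 3, frames=[2,1] (faults so far: 3)
  step 7: ref 2 -> HIT, frames=[2,1] (faults so far: 3)
  step 8: ref 2 -> HIT, frames=[2,1] (faults so far: 3)
  step 9: ref 4 -> FAULT, evict 1, frames=[2,4] (faults so far: 4)
  step 10: ref 3 -> FAULT, evict 2, frames=[3,4] (faults so far: 5)
  step 11: ref 3 -> HIT, frames=[3,4] (faults so far: 5)
  step 12: ref 1 -> FAULT, evict 4, frames=[3,1] (faults so far: 6)
  step 13: ref 3 -> HIT, frames=[3,1] (faults so far: 6)
  LRU total faults: 6
--- Optimal ---
  step 0: ref 3 -> FAULT, frames=[3,-] (faults so far: 1)
  step 1: ref 3 -> HIT, frames=[3,-] (faults so far: 1)
  step 2: ref 3 -> HIT, frames=[3,-] (faults so far: 1)
  step 3: ref 3 -> HIT, frames=[3,-] (faults so far: 1)
  step 4: ref 3 -> HIT, frames=[3,-] (faults so far: 1)
  step 5: ref 1 -> FAULT, frames=[3,1] (faults so far: 2)
  step 6: ref 2 -> FAULT, evict 1, frames=[3,2] (faults so far: 3)
  step 7: ref 2 -> HIT, frames=[3,2] (faults so far: 3)
  step 8: ref 2 -> HIT, frames=[3,2] (faults so far: 3)
  step 9: ref 4 -> FAULT, evict 2, frames=[3,4] (faults so far: 4)
  step 10: ref 3 -> HIT, frames=[3,4] (faults so far: 4)
  step 11: ref 3 -> HIT, frames=[3,4] (faults so far: 4)
  step 12: ref 1 -> FAULT, evict 4, frames=[3,1] (faults so far: 5)
  step 13: ref 3 -> HIT, frames=[3,1] (faults so far: 5)
  Optimal total faults: 5

Answer: 6 6 5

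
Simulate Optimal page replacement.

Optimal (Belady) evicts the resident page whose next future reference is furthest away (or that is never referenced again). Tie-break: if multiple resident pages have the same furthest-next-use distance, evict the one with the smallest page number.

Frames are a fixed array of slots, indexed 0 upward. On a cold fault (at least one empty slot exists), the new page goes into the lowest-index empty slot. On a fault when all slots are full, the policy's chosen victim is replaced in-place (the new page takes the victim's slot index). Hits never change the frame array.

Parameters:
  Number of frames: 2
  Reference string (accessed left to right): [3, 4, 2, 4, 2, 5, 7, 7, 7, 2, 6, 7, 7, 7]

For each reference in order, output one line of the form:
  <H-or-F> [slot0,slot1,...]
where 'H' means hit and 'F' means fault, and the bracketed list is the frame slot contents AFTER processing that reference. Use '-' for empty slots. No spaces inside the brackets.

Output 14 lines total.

F [3,-]
F [3,4]
F [2,4]
H [2,4]
H [2,4]
F [2,5]
F [2,7]
H [2,7]
H [2,7]
H [2,7]
F [6,7]
H [6,7]
H [6,7]
H [6,7]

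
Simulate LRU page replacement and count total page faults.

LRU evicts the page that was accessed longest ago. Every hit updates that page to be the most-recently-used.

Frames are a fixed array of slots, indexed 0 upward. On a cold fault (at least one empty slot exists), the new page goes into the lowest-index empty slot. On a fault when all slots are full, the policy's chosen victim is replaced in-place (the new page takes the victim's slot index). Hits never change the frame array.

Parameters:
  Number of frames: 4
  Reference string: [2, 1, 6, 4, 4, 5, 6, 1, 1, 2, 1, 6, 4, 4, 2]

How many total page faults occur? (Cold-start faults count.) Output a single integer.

Step 0: ref 2 → FAULT, frames=[2,-,-,-]
Step 1: ref 1 → FAULT, frames=[2,1,-,-]
Step 2: ref 6 → FAULT, frames=[2,1,6,-]
Step 3: ref 4 → FAULT, frames=[2,1,6,4]
Step 4: ref 4 → HIT, frames=[2,1,6,4]
Step 5: ref 5 → FAULT (evict 2), frames=[5,1,6,4]
Step 6: ref 6 → HIT, frames=[5,1,6,4]
Step 7: ref 1 → HIT, frames=[5,1,6,4]
Step 8: ref 1 → HIT, frames=[5,1,6,4]
Step 9: ref 2 → FAULT (evict 4), frames=[5,1,6,2]
Step 10: ref 1 → HIT, frames=[5,1,6,2]
Step 11: ref 6 → HIT, frames=[5,1,6,2]
Step 12: ref 4 → FAULT (evict 5), frames=[4,1,6,2]
Step 13: ref 4 → HIT, frames=[4,1,6,2]
Step 14: ref 2 → HIT, frames=[4,1,6,2]
Total faults: 7

Answer: 7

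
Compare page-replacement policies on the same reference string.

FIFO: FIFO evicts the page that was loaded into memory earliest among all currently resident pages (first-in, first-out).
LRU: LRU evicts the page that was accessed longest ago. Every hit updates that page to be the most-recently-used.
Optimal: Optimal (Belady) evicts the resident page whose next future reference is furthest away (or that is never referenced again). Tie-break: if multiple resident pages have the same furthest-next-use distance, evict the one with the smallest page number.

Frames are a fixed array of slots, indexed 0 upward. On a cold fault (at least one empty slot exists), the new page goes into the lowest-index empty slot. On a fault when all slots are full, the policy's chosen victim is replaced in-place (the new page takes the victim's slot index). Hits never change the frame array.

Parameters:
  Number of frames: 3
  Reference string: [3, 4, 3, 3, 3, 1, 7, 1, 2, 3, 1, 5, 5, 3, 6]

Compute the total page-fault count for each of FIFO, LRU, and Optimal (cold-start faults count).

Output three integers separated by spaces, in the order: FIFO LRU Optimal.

--- FIFO ---
  step 0: ref 3 -> FAULT, frames=[3,-,-] (faults so far: 1)
  step 1: ref 4 -> FAULT, frames=[3,4,-] (faults so far: 2)
  step 2: ref 3 -> HIT, frames=[3,4,-] (faults so far: 2)
  step 3: ref 3 -> HIT, frames=[3,4,-] (faults so far: 2)
  step 4: ref 3 -> HIT, frames=[3,4,-] (faults so far: 2)
  step 5: ref 1 -> FAULT, frames=[3,4,1] (faults so far: 3)
  step 6: ref 7 -> FAULT, evict 3, frames=[7,4,1] (faults so far: 4)
  step 7: ref 1 -> HIT, frames=[7,4,1] (faults so far: 4)
  step 8: ref 2 -> FAULT, evict 4, frames=[7,2,1] (faults so far: 5)
  step 9: ref 3 -> FAULT, evict 1, frames=[7,2,3] (faults so far: 6)
  step 10: ref 1 -> FAULT, evict 7, frames=[1,2,3] (faults so far: 7)
  step 11: ref 5 -> FAULT, evict 2, frames=[1,5,3] (faults so far: 8)
  step 12: ref 5 -> HIT, frames=[1,5,3] (faults so far: 8)
  step 13: ref 3 -> HIT, frames=[1,5,3] (faults so far: 8)
  step 14: ref 6 -> FAULT, evict 3, frames=[1,5,6] (faults so far: 9)
  FIFO total faults: 9
--- LRU ---
  step 0: ref 3 -> FAULT, frames=[3,-,-] (faults so far: 1)
  step 1: ref 4 -> FAULT, frames=[3,4,-] (faults so far: 2)
  step 2: ref 3 -> HIT, frames=[3,4,-] (faults so far: 2)
  step 3: ref 3 -> HIT, frames=[3,4,-] (faults so far: 2)
  step 4: ref 3 -> HIT, frames=[3,4,-] (faults so far: 2)
  step 5: ref 1 -> FAULT, frames=[3,4,1] (faults so far: 3)
  step 6: ref 7 -> FAULT, evict 4, frames=[3,7,1] (faults so far: 4)
  step 7: ref 1 -> HIT, frames=[3,7,1] (faults so far: 4)
  step 8: ref 2 -> FAULT, evict 3, frames=[2,7,1] (faults so far: 5)
  step 9: ref 3 -> FAULT, evict 7, frames=[2,3,1] (faults so far: 6)
  step 10: ref 1 -> HIT, frames=[2,3,1] (faults so far: 6)
  step 11: ref 5 -> FAULT, evict 2, frames=[5,3,1] (faults so far: 7)
  step 12: ref 5 -> HIT, frames=[5,3,1] (faults so far: 7)
  step 13: ref 3 -> HIT, frames=[5,3,1] (faults so far: 7)
  step 14: ref 6 -> FAULT, evict 1, frames=[5,3,6] (faults so far: 8)
  LRU total faults: 8
--- Optimal ---
  step 0: ref 3 -> FAULT, frames=[3,-,-] (faults so far: 1)
  step 1: ref 4 -> FAULT, frames=[3,4,-] (faults so far: 2)
  step 2: ref 3 -> HIT, frames=[3,4,-] (faults so far: 2)
  step 3: ref 3 -> HIT, frames=[3,4,-] (faults so far: 2)
  step 4: ref 3 -> HIT, frames=[3,4,-] (faults so far: 2)
  step 5: ref 1 -> FAULT, frames=[3,4,1] (faults so far: 3)
  step 6: ref 7 -> FAULT, evict 4, frames=[3,7,1] (faults so far: 4)
  step 7: ref 1 -> HIT, frames=[3,7,1] (faults so far: 4)
  step 8: ref 2 -> FAULT, evict 7, frames=[3,2,1] (faults so far: 5)
  step 9: ref 3 -> HIT, frames=[3,2,1] (faults so far: 5)
  step 10: ref 1 -> HIT, frames=[3,2,1] (faults so far: 5)
  step 11: ref 5 -> FAULT, evict 1, frames=[3,2,5] (faults so far: 6)
  step 12: ref 5 -> HIT, frames=[3,2,5] (faults so far: 6)
  step 13: ref 3 -> HIT, frames=[3,2,5] (faults so far: 6)
  step 14: ref 6 -> FAULT, evict 2, frames=[3,6,5] (faults so far: 7)
  Optimal total faults: 7

Answer: 9 8 7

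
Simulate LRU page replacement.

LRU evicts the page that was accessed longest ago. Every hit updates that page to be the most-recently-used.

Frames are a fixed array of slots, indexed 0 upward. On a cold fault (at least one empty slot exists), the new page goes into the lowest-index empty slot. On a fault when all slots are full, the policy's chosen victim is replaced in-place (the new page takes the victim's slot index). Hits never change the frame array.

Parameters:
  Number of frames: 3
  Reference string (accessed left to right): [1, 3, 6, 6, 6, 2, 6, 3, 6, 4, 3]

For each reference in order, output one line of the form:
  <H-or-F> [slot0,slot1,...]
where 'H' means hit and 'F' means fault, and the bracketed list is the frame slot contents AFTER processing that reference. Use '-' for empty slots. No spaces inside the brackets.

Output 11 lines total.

F [1,-,-]
F [1,3,-]
F [1,3,6]
H [1,3,6]
H [1,3,6]
F [2,3,6]
H [2,3,6]
H [2,3,6]
H [2,3,6]
F [4,3,6]
H [4,3,6]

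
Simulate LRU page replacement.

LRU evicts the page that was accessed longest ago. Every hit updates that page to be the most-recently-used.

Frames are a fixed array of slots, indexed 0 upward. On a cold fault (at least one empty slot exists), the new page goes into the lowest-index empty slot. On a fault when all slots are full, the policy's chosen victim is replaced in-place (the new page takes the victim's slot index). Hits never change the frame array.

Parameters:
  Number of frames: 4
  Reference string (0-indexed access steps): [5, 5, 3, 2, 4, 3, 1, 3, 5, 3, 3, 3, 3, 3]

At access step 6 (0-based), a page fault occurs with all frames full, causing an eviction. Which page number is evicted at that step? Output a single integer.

Step 0: ref 5 -> FAULT, frames=[5,-,-,-]
Step 1: ref 5 -> HIT, frames=[5,-,-,-]
Step 2: ref 3 -> FAULT, frames=[5,3,-,-]
Step 3: ref 2 -> FAULT, frames=[5,3,2,-]
Step 4: ref 4 -> FAULT, frames=[5,3,2,4]
Step 5: ref 3 -> HIT, frames=[5,3,2,4]
Step 6: ref 1 -> FAULT, evict 5, frames=[1,3,2,4]
At step 6: evicted page 5

Answer: 5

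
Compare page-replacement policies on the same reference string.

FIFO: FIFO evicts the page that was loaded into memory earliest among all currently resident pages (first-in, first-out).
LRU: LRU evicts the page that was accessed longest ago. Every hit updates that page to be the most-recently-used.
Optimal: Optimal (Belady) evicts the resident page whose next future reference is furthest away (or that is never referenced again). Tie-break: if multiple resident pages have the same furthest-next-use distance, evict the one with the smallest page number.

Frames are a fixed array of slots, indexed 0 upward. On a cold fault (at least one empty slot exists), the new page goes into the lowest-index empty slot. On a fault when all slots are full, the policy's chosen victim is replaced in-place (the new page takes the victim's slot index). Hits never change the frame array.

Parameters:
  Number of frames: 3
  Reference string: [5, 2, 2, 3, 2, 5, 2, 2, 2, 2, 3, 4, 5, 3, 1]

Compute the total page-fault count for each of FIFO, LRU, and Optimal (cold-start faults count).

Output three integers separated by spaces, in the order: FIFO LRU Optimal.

Answer: 6 6 5

Derivation:
--- FIFO ---
  step 0: ref 5 -> FAULT, frames=[5,-,-] (faults so far: 1)
  step 1: ref 2 -> FAULT, frames=[5,2,-] (faults so far: 2)
  step 2: ref 2 -> HIT, frames=[5,2,-] (faults so far: 2)
  step 3: ref 3 -> FAULT, frames=[5,2,3] (faults so far: 3)
  step 4: ref 2 -> HIT, frames=[5,2,3] (faults so far: 3)
  step 5: ref 5 -> HIT, frames=[5,2,3] (faults so far: 3)
  step 6: ref 2 -> HIT, frames=[5,2,3] (faults so far: 3)
  step 7: ref 2 -> HIT, frames=[5,2,3] (faults so far: 3)
  step 8: ref 2 -> HIT, frames=[5,2,3] (faults so far: 3)
  step 9: ref 2 -> HIT, frames=[5,2,3] (faults so far: 3)
  step 10: ref 3 -> HIT, frames=[5,2,3] (faults so far: 3)
  step 11: ref 4 -> FAULT, evict 5, frames=[4,2,3] (faults so far: 4)
  step 12: ref 5 -> FAULT, evict 2, frames=[4,5,3] (faults so far: 5)
  step 13: ref 3 -> HIT, frames=[4,5,3] (faults so far: 5)
  step 14: ref 1 -> FAULT, evict 3, frames=[4,5,1] (faults so far: 6)
  FIFO total faults: 6
--- LRU ---
  step 0: ref 5 -> FAULT, frames=[5,-,-] (faults so far: 1)
  step 1: ref 2 -> FAULT, frames=[5,2,-] (faults so far: 2)
  step 2: ref 2 -> HIT, frames=[5,2,-] (faults so far: 2)
  step 3: ref 3 -> FAULT, frames=[5,2,3] (faults so far: 3)
  step 4: ref 2 -> HIT, frames=[5,2,3] (faults so far: 3)
  step 5: ref 5 -> HIT, frames=[5,2,3] (faults so far: 3)
  step 6: ref 2 -> HIT, frames=[5,2,3] (faults so far: 3)
  step 7: ref 2 -> HIT, frames=[5,2,3] (faults so far: 3)
  step 8: ref 2 -> HIT, frames=[5,2,3] (faults so far: 3)
  step 9: ref 2 -> HIT, frames=[5,2,3] (faults so far: 3)
  step 10: ref 3 -> HIT, frames=[5,2,3] (faults so far: 3)
  step 11: ref 4 -> FAULT, evict 5, frames=[4,2,3] (faults so far: 4)
  step 12: ref 5 -> FAULT, evict 2, frames=[4,5,3] (faults so far: 5)
  step 13: ref 3 -> HIT, frames=[4,5,3] (faults so far: 5)
  step 14: ref 1 -> FAULT, evict 4, frames=[1,5,3] (faults so far: 6)
  LRU total faults: 6
--- Optimal ---
  step 0: ref 5 -> FAULT, frames=[5,-,-] (faults so far: 1)
  step 1: ref 2 -> FAULT, frames=[5,2,-] (faults so far: 2)
  step 2: ref 2 -> HIT, frames=[5,2,-] (faults so far: 2)
  step 3: ref 3 -> FAULT, frames=[5,2,3] (faults so far: 3)
  step 4: ref 2 -> HIT, frames=[5,2,3] (faults so far: 3)
  step 5: ref 5 -> HIT, frames=[5,2,3] (faults so far: 3)
  step 6: ref 2 -> HIT, frames=[5,2,3] (faults so far: 3)
  step 7: ref 2 -> HIT, frames=[5,2,3] (faults so far: 3)
  step 8: ref 2 -> HIT, frames=[5,2,3] (faults so far: 3)
  step 9: ref 2 -> HIT, frames=[5,2,3] (faults so far: 3)
  step 10: ref 3 -> HIT, frames=[5,2,3] (faults so far: 3)
  step 11: ref 4 -> FAULT, evict 2, frames=[5,4,3] (faults so far: 4)
  step 12: ref 5 -> HIT, frames=[5,4,3] (faults so far: 4)
  step 13: ref 3 -> HIT, frames=[5,4,3] (faults so far: 4)
  step 14: ref 1 -> FAULT, evict 3, frames=[5,4,1] (faults so far: 5)
  Optimal total faults: 5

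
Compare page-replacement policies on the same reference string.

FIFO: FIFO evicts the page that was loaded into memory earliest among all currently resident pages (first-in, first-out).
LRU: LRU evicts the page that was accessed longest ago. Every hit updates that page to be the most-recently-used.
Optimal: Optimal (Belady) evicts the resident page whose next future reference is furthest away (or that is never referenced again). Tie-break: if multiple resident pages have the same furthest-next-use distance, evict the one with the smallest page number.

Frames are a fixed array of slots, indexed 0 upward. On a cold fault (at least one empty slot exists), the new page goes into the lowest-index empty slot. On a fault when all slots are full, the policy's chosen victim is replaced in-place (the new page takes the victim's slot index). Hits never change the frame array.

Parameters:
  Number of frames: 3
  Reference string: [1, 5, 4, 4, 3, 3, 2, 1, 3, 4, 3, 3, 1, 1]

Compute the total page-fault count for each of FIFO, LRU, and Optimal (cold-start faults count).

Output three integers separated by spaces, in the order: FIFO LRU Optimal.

--- FIFO ---
  step 0: ref 1 -> FAULT, frames=[1,-,-] (faults so far: 1)
  step 1: ref 5 -> FAULT, frames=[1,5,-] (faults so far: 2)
  step 2: ref 4 -> FAULT, frames=[1,5,4] (faults so far: 3)
  step 3: ref 4 -> HIT, frames=[1,5,4] (faults so far: 3)
  step 4: ref 3 -> FAULT, evict 1, frames=[3,5,4] (faults so far: 4)
  step 5: ref 3 -> HIT, frames=[3,5,4] (faults so far: 4)
  step 6: ref 2 -> FAULT, evict 5, frames=[3,2,4] (faults so far: 5)
  step 7: ref 1 -> FAULT, evict 4, frames=[3,2,1] (faults so far: 6)
  step 8: ref 3 -> HIT, frames=[3,2,1] (faults so far: 6)
  step 9: ref 4 -> FAULT, evict 3, frames=[4,2,1] (faults so far: 7)
  step 10: ref 3 -> FAULT, evict 2, frames=[4,3,1] (faults so far: 8)
  step 11: ref 3 -> HIT, frames=[4,3,1] (faults so far: 8)
  step 12: ref 1 -> HIT, frames=[4,3,1] (faults so far: 8)
  step 13: ref 1 -> HIT, frames=[4,3,1] (faults so far: 8)
  FIFO total faults: 8
--- LRU ---
  step 0: ref 1 -> FAULT, frames=[1,-,-] (faults so far: 1)
  step 1: ref 5 -> FAULT, frames=[1,5,-] (faults so far: 2)
  step 2: ref 4 -> FAULT, frames=[1,5,4] (faults so far: 3)
  step 3: ref 4 -> HIT, frames=[1,5,4] (faults so far: 3)
  step 4: ref 3 -> FAULT, evict 1, frames=[3,5,4] (faults so far: 4)
  step 5: ref 3 -> HIT, frames=[3,5,4] (faults so far: 4)
  step 6: ref 2 -> FAULT, evict 5, frames=[3,2,4] (faults so far: 5)
  step 7: ref 1 -> FAULT, evict 4, frames=[3,2,1] (faults so far: 6)
  step 8: ref 3 -> HIT, frames=[3,2,1] (faults so far: 6)
  step 9: ref 4 -> FAULT, evict 2, frames=[3,4,1] (faults so far: 7)
  step 10: ref 3 -> HIT, frames=[3,4,1] (faults so far: 7)
  step 11: ref 3 -> HIT, frames=[3,4,1] (faults so far: 7)
  step 12: ref 1 -> HIT, frames=[3,4,1] (faults so far: 7)
  step 13: ref 1 -> HIT, frames=[3,4,1] (faults so far: 7)
  LRU total faults: 7
--- Optimal ---
  step 0: ref 1 -> FAULT, frames=[1,-,-] (faults so far: 1)
  step 1: ref 5 -> FAULT, frames=[1,5,-] (faults so far: 2)
  step 2: ref 4 -> FAULT, frames=[1,5,4] (faults so far: 3)
  step 3: ref 4 -> HIT, frames=[1,5,4] (faults so far: 3)
  step 4: ref 3 -> FAULT, evict 5, frames=[1,3,4] (faults so far: 4)
  step 5: ref 3 -> HIT, frames=[1,3,4] (faults so far: 4)
  step 6: ref 2 -> FAULT, evict 4, frames=[1,3,2] (faults so far: 5)
  step 7: ref 1 -> HIT, frames=[1,3,2] (faults so far: 5)
  step 8: ref 3 -> HIT, frames=[1,3,2] (faults so far: 5)
  step 9: ref 4 -> FAULT, evict 2, frames=[1,3,4] (faults so far: 6)
  step 10: ref 3 -> HIT, frames=[1,3,4] (faults so far: 6)
  step 11: ref 3 -> HIT, frames=[1,3,4] (faults so far: 6)
  step 12: ref 1 -> HIT, frames=[1,3,4] (faults so far: 6)
  step 13: ref 1 -> HIT, frames=[1,3,4] (faults so far: 6)
  Optimal total faults: 6

Answer: 8 7 6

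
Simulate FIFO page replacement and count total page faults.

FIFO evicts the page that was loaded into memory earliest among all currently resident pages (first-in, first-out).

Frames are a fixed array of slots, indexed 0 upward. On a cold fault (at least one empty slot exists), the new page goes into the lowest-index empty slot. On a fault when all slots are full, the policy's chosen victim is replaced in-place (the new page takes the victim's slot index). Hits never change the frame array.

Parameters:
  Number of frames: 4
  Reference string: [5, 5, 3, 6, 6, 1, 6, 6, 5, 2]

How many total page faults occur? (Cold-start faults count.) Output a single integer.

Answer: 5

Derivation:
Step 0: ref 5 → FAULT, frames=[5,-,-,-]
Step 1: ref 5 → HIT, frames=[5,-,-,-]
Step 2: ref 3 → FAULT, frames=[5,3,-,-]
Step 3: ref 6 → FAULT, frames=[5,3,6,-]
Step 4: ref 6 → HIT, frames=[5,3,6,-]
Step 5: ref 1 → FAULT, frames=[5,3,6,1]
Step 6: ref 6 → HIT, frames=[5,3,6,1]
Step 7: ref 6 → HIT, frames=[5,3,6,1]
Step 8: ref 5 → HIT, frames=[5,3,6,1]
Step 9: ref 2 → FAULT (evict 5), frames=[2,3,6,1]
Total faults: 5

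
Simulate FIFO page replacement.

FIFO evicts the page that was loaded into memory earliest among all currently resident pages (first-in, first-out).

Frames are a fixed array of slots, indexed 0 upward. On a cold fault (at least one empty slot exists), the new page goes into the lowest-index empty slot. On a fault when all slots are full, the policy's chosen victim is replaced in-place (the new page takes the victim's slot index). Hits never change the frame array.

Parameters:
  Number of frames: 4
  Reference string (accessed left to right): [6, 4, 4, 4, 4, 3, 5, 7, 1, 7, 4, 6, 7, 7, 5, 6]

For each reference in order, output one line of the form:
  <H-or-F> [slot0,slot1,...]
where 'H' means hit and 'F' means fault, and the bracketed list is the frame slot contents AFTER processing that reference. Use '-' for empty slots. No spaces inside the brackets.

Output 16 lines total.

F [6,-,-,-]
F [6,4,-,-]
H [6,4,-,-]
H [6,4,-,-]
H [6,4,-,-]
F [6,4,3,-]
F [6,4,3,5]
F [7,4,3,5]
F [7,1,3,5]
H [7,1,3,5]
F [7,1,4,5]
F [7,1,4,6]
H [7,1,4,6]
H [7,1,4,6]
F [5,1,4,6]
H [5,1,4,6]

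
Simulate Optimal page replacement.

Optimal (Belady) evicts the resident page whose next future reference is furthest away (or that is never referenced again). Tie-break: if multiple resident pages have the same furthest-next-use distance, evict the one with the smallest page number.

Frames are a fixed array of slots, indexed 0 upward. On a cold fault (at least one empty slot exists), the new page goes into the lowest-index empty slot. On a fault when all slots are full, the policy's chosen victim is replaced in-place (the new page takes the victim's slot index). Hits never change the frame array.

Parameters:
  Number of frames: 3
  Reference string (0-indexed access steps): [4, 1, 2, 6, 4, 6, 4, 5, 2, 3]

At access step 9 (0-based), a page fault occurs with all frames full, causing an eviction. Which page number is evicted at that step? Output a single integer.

Step 0: ref 4 -> FAULT, frames=[4,-,-]
Step 1: ref 1 -> FAULT, frames=[4,1,-]
Step 2: ref 2 -> FAULT, frames=[4,1,2]
Step 3: ref 6 -> FAULT, evict 1, frames=[4,6,2]
Step 4: ref 4 -> HIT, frames=[4,6,2]
Step 5: ref 6 -> HIT, frames=[4,6,2]
Step 6: ref 4 -> HIT, frames=[4,6,2]
Step 7: ref 5 -> FAULT, evict 4, frames=[5,6,2]
Step 8: ref 2 -> HIT, frames=[5,6,2]
Step 9: ref 3 -> FAULT, evict 2, frames=[5,6,3]
At step 9: evicted page 2

Answer: 2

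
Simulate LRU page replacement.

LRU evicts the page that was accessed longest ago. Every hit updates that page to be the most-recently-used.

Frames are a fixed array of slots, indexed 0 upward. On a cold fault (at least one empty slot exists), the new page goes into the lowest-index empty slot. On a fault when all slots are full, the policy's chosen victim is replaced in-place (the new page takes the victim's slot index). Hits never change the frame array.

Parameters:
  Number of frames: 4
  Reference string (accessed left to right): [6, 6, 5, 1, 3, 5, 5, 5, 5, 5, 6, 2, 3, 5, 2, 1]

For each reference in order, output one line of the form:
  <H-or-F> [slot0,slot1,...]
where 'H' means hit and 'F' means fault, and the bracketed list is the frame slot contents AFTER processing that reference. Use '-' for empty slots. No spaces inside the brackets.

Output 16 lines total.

F [6,-,-,-]
H [6,-,-,-]
F [6,5,-,-]
F [6,5,1,-]
F [6,5,1,3]
H [6,5,1,3]
H [6,5,1,3]
H [6,5,1,3]
H [6,5,1,3]
H [6,5,1,3]
H [6,5,1,3]
F [6,5,2,3]
H [6,5,2,3]
H [6,5,2,3]
H [6,5,2,3]
F [1,5,2,3]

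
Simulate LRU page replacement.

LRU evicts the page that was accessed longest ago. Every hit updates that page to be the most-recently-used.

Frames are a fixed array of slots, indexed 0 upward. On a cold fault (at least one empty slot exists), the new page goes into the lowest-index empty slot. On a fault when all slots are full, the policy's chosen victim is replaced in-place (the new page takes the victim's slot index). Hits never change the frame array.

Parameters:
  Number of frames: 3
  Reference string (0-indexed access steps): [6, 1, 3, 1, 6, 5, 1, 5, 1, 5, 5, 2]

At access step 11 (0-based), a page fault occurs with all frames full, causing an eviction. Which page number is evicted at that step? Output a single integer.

Answer: 6

Derivation:
Step 0: ref 6 -> FAULT, frames=[6,-,-]
Step 1: ref 1 -> FAULT, frames=[6,1,-]
Step 2: ref 3 -> FAULT, frames=[6,1,3]
Step 3: ref 1 -> HIT, frames=[6,1,3]
Step 4: ref 6 -> HIT, frames=[6,1,3]
Step 5: ref 5 -> FAULT, evict 3, frames=[6,1,5]
Step 6: ref 1 -> HIT, frames=[6,1,5]
Step 7: ref 5 -> HIT, frames=[6,1,5]
Step 8: ref 1 -> HIT, frames=[6,1,5]
Step 9: ref 5 -> HIT, frames=[6,1,5]
Step 10: ref 5 -> HIT, frames=[6,1,5]
Step 11: ref 2 -> FAULT, evict 6, frames=[2,1,5]
At step 11: evicted page 6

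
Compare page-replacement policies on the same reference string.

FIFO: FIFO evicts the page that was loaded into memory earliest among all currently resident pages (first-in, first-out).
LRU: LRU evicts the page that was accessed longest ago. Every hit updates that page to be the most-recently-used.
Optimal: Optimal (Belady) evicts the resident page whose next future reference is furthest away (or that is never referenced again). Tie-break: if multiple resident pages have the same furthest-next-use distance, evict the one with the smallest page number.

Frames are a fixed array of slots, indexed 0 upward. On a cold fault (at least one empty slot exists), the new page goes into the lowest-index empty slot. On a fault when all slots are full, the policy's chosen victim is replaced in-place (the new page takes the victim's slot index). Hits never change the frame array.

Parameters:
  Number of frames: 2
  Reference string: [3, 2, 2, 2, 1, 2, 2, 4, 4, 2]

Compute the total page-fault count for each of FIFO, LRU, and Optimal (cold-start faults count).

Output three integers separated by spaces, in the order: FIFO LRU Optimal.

--- FIFO ---
  step 0: ref 3 -> FAULT, frames=[3,-] (faults so far: 1)
  step 1: ref 2 -> FAULT, frames=[3,2] (faults so far: 2)
  step 2: ref 2 -> HIT, frames=[3,2] (faults so far: 2)
  step 3: ref 2 -> HIT, frames=[3,2] (faults so far: 2)
  step 4: ref 1 -> FAULT, evict 3, frames=[1,2] (faults so far: 3)
  step 5: ref 2 -> HIT, frames=[1,2] (faults so far: 3)
  step 6: ref 2 -> HIT, frames=[1,2] (faults so far: 3)
  step 7: ref 4 -> FAULT, evict 2, frames=[1,4] (faults so far: 4)
  step 8: ref 4 -> HIT, frames=[1,4] (faults so far: 4)
  step 9: ref 2 -> FAULT, evict 1, frames=[2,4] (faults so far: 5)
  FIFO total faults: 5
--- LRU ---
  step 0: ref 3 -> FAULT, frames=[3,-] (faults so far: 1)
  step 1: ref 2 -> FAULT, frames=[3,2] (faults so far: 2)
  step 2: ref 2 -> HIT, frames=[3,2] (faults so far: 2)
  step 3: ref 2 -> HIT, frames=[3,2] (faults so far: 2)
  step 4: ref 1 -> FAULT, evict 3, frames=[1,2] (faults so far: 3)
  step 5: ref 2 -> HIT, frames=[1,2] (faults so far: 3)
  step 6: ref 2 -> HIT, frames=[1,2] (faults so far: 3)
  step 7: ref 4 -> FAULT, evict 1, frames=[4,2] (faults so far: 4)
  step 8: ref 4 -> HIT, frames=[4,2] (faults so far: 4)
  step 9: ref 2 -> HIT, frames=[4,2] (faults so far: 4)
  LRU total faults: 4
--- Optimal ---
  step 0: ref 3 -> FAULT, frames=[3,-] (faults so far: 1)
  step 1: ref 2 -> FAULT, frames=[3,2] (faults so far: 2)
  step 2: ref 2 -> HIT, frames=[3,2] (faults so far: 2)
  step 3: ref 2 -> HIT, frames=[3,2] (faults so far: 2)
  step 4: ref 1 -> FAULT, evict 3, frames=[1,2] (faults so far: 3)
  step 5: ref 2 -> HIT, frames=[1,2] (faults so far: 3)
  step 6: ref 2 -> HIT, frames=[1,2] (faults so far: 3)
  step 7: ref 4 -> FAULT, evict 1, frames=[4,2] (faults so far: 4)
  step 8: ref 4 -> HIT, frames=[4,2] (faults so far: 4)
  step 9: ref 2 -> HIT, frames=[4,2] (faults so far: 4)
  Optimal total faults: 4

Answer: 5 4 4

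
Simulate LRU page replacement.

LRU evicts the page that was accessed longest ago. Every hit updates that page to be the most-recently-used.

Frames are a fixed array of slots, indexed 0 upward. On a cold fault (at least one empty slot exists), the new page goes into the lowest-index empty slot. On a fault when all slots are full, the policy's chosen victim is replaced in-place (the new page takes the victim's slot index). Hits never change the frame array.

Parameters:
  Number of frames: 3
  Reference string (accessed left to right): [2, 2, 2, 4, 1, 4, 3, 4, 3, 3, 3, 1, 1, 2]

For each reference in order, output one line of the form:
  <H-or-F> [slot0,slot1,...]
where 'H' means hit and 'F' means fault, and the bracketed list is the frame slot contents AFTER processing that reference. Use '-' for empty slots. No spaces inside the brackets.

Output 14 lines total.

F [2,-,-]
H [2,-,-]
H [2,-,-]
F [2,4,-]
F [2,4,1]
H [2,4,1]
F [3,4,1]
H [3,4,1]
H [3,4,1]
H [3,4,1]
H [3,4,1]
H [3,4,1]
H [3,4,1]
F [3,2,1]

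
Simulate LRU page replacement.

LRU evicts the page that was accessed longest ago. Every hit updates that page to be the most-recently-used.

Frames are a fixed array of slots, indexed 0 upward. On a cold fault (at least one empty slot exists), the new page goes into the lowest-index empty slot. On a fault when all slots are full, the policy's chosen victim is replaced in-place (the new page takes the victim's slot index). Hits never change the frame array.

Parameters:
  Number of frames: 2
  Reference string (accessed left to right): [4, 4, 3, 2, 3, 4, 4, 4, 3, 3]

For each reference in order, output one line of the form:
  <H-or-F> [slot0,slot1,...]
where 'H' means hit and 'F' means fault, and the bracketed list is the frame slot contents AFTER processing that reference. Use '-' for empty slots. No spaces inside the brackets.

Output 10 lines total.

F [4,-]
H [4,-]
F [4,3]
F [2,3]
H [2,3]
F [4,3]
H [4,3]
H [4,3]
H [4,3]
H [4,3]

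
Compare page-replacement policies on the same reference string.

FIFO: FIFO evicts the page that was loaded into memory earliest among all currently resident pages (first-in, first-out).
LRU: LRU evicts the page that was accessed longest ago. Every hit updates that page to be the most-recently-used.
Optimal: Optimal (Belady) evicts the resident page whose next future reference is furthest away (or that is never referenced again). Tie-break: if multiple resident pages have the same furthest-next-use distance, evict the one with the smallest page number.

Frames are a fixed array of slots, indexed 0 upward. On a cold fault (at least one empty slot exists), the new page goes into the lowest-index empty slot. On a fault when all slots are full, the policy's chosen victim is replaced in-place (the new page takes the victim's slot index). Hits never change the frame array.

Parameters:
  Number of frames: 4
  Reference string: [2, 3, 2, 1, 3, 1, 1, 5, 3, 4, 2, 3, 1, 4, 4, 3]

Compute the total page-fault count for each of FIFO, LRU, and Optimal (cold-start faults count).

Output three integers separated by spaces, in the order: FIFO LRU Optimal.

Answer: 8 7 5

Derivation:
--- FIFO ---
  step 0: ref 2 -> FAULT, frames=[2,-,-,-] (faults so far: 1)
  step 1: ref 3 -> FAULT, frames=[2,3,-,-] (faults so far: 2)
  step 2: ref 2 -> HIT, frames=[2,3,-,-] (faults so far: 2)
  step 3: ref 1 -> FAULT, frames=[2,3,1,-] (faults so far: 3)
  step 4: ref 3 -> HIT, frames=[2,3,1,-] (faults so far: 3)
  step 5: ref 1 -> HIT, frames=[2,3,1,-] (faults so far: 3)
  step 6: ref 1 -> HIT, frames=[2,3,1,-] (faults so far: 3)
  step 7: ref 5 -> FAULT, frames=[2,3,1,5] (faults so far: 4)
  step 8: ref 3 -> HIT, frames=[2,3,1,5] (faults so far: 4)
  step 9: ref 4 -> FAULT, evict 2, frames=[4,3,1,5] (faults so far: 5)
  step 10: ref 2 -> FAULT, evict 3, frames=[4,2,1,5] (faults so far: 6)
  step 11: ref 3 -> FAULT, evict 1, frames=[4,2,3,5] (faults so far: 7)
  step 12: ref 1 -> FAULT, evict 5, frames=[4,2,3,1] (faults so far: 8)
  step 13: ref 4 -> HIT, frames=[4,2,3,1] (faults so far: 8)
  step 14: ref 4 -> HIT, frames=[4,2,3,1] (faults so far: 8)
  step 15: ref 3 -> HIT, frames=[4,2,3,1] (faults so far: 8)
  FIFO total faults: 8
--- LRU ---
  step 0: ref 2 -> FAULT, frames=[2,-,-,-] (faults so far: 1)
  step 1: ref 3 -> FAULT, frames=[2,3,-,-] (faults so far: 2)
  step 2: ref 2 -> HIT, frames=[2,3,-,-] (faults so far: 2)
  step 3: ref 1 -> FAULT, frames=[2,3,1,-] (faults so far: 3)
  step 4: ref 3 -> HIT, frames=[2,3,1,-] (faults so far: 3)
  step 5: ref 1 -> HIT, frames=[2,3,1,-] (faults so far: 3)
  step 6: ref 1 -> HIT, frames=[2,3,1,-] (faults so far: 3)
  step 7: ref 5 -> FAULT, frames=[2,3,1,5] (faults so far: 4)
  step 8: ref 3 -> HIT, frames=[2,3,1,5] (faults so far: 4)
  step 9: ref 4 -> FAULT, evict 2, frames=[4,3,1,5] (faults so far: 5)
  step 10: ref 2 -> FAULT, evict 1, frames=[4,3,2,5] (faults so far: 6)
  step 11: ref 3 -> HIT, frames=[4,3,2,5] (faults so far: 6)
  step 12: ref 1 -> FAULT, evict 5, frames=[4,3,2,1] (faults so far: 7)
  step 13: ref 4 -> HIT, frames=[4,3,2,1] (faults so far: 7)
  step 14: ref 4 -> HIT, frames=[4,3,2,1] (faults so far: 7)
  step 15: ref 3 -> HIT, frames=[4,3,2,1] (faults so far: 7)
  LRU total faults: 7
--- Optimal ---
  step 0: ref 2 -> FAULT, frames=[2,-,-,-] (faults so far: 1)
  step 1: ref 3 -> FAULT, frames=[2,3,-,-] (faults so far: 2)
  step 2: ref 2 -> HIT, frames=[2,3,-,-] (faults so far: 2)
  step 3: ref 1 -> FAULT, frames=[2,3,1,-] (faults so far: 3)
  step 4: ref 3 -> HIT, frames=[2,3,1,-] (faults so far: 3)
  step 5: ref 1 -> HIT, frames=[2,3,1,-] (faults so far: 3)
  step 6: ref 1 -> HIT, frames=[2,3,1,-] (faults so far: 3)
  step 7: ref 5 -> FAULT, frames=[2,3,1,5] (faults so far: 4)
  step 8: ref 3 -> HIT, frames=[2,3,1,5] (faults so far: 4)
  step 9: ref 4 -> FAULT, evict 5, frames=[2,3,1,4] (faults so far: 5)
  step 10: ref 2 -> HIT, frames=[2,3,1,4] (faults so far: 5)
  step 11: ref 3 -> HIT, frames=[2,3,1,4] (faults so far: 5)
  step 12: ref 1 -> HIT, frames=[2,3,1,4] (faults so far: 5)
  step 13: ref 4 -> HIT, frames=[2,3,1,4] (faults so far: 5)
  step 14: ref 4 -> HIT, frames=[2,3,1,4] (faults so far: 5)
  step 15: ref 3 -> HIT, frames=[2,3,1,4] (faults so far: 5)
  Optimal total faults: 5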